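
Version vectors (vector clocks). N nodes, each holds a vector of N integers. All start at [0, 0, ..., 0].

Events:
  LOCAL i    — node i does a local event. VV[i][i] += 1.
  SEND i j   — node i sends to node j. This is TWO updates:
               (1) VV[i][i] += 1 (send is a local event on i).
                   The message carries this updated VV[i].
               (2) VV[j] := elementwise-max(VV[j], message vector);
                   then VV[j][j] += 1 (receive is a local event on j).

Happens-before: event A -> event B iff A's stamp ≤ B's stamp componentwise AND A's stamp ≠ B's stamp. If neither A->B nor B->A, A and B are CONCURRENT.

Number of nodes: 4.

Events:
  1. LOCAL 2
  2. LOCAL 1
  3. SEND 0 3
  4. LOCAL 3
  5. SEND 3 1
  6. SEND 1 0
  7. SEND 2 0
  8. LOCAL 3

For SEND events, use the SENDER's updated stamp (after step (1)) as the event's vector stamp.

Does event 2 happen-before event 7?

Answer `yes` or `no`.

Initial: VV[0]=[0, 0, 0, 0]
Initial: VV[1]=[0, 0, 0, 0]
Initial: VV[2]=[0, 0, 0, 0]
Initial: VV[3]=[0, 0, 0, 0]
Event 1: LOCAL 2: VV[2][2]++ -> VV[2]=[0, 0, 1, 0]
Event 2: LOCAL 1: VV[1][1]++ -> VV[1]=[0, 1, 0, 0]
Event 3: SEND 0->3: VV[0][0]++ -> VV[0]=[1, 0, 0, 0], msg_vec=[1, 0, 0, 0]; VV[3]=max(VV[3],msg_vec) then VV[3][3]++ -> VV[3]=[1, 0, 0, 1]
Event 4: LOCAL 3: VV[3][3]++ -> VV[3]=[1, 0, 0, 2]
Event 5: SEND 3->1: VV[3][3]++ -> VV[3]=[1, 0, 0, 3], msg_vec=[1, 0, 0, 3]; VV[1]=max(VV[1],msg_vec) then VV[1][1]++ -> VV[1]=[1, 2, 0, 3]
Event 6: SEND 1->0: VV[1][1]++ -> VV[1]=[1, 3, 0, 3], msg_vec=[1, 3, 0, 3]; VV[0]=max(VV[0],msg_vec) then VV[0][0]++ -> VV[0]=[2, 3, 0, 3]
Event 7: SEND 2->0: VV[2][2]++ -> VV[2]=[0, 0, 2, 0], msg_vec=[0, 0, 2, 0]; VV[0]=max(VV[0],msg_vec) then VV[0][0]++ -> VV[0]=[3, 3, 2, 3]
Event 8: LOCAL 3: VV[3][3]++ -> VV[3]=[1, 0, 0, 4]
Event 2 stamp: [0, 1, 0, 0]
Event 7 stamp: [0, 0, 2, 0]
[0, 1, 0, 0] <= [0, 0, 2, 0]? False. Equal? False. Happens-before: False

Answer: no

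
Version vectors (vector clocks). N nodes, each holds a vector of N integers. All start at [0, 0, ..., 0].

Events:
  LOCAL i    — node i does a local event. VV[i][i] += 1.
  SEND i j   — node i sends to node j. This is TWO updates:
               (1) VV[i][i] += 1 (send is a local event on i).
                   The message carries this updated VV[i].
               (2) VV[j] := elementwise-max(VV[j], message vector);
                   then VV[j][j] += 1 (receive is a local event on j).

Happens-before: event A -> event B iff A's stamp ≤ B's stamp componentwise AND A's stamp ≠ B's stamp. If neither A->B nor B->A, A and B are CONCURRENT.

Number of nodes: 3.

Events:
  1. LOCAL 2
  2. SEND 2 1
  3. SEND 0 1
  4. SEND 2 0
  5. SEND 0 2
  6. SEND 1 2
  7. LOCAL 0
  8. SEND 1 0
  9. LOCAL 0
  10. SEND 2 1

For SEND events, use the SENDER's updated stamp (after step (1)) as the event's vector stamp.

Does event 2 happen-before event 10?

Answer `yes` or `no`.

Answer: yes

Derivation:
Initial: VV[0]=[0, 0, 0]
Initial: VV[1]=[0, 0, 0]
Initial: VV[2]=[0, 0, 0]
Event 1: LOCAL 2: VV[2][2]++ -> VV[2]=[0, 0, 1]
Event 2: SEND 2->1: VV[2][2]++ -> VV[2]=[0, 0, 2], msg_vec=[0, 0, 2]; VV[1]=max(VV[1],msg_vec) then VV[1][1]++ -> VV[1]=[0, 1, 2]
Event 3: SEND 0->1: VV[0][0]++ -> VV[0]=[1, 0, 0], msg_vec=[1, 0, 0]; VV[1]=max(VV[1],msg_vec) then VV[1][1]++ -> VV[1]=[1, 2, 2]
Event 4: SEND 2->0: VV[2][2]++ -> VV[2]=[0, 0, 3], msg_vec=[0, 0, 3]; VV[0]=max(VV[0],msg_vec) then VV[0][0]++ -> VV[0]=[2, 0, 3]
Event 5: SEND 0->2: VV[0][0]++ -> VV[0]=[3, 0, 3], msg_vec=[3, 0, 3]; VV[2]=max(VV[2],msg_vec) then VV[2][2]++ -> VV[2]=[3, 0, 4]
Event 6: SEND 1->2: VV[1][1]++ -> VV[1]=[1, 3, 2], msg_vec=[1, 3, 2]; VV[2]=max(VV[2],msg_vec) then VV[2][2]++ -> VV[2]=[3, 3, 5]
Event 7: LOCAL 0: VV[0][0]++ -> VV[0]=[4, 0, 3]
Event 8: SEND 1->0: VV[1][1]++ -> VV[1]=[1, 4, 2], msg_vec=[1, 4, 2]; VV[0]=max(VV[0],msg_vec) then VV[0][0]++ -> VV[0]=[5, 4, 3]
Event 9: LOCAL 0: VV[0][0]++ -> VV[0]=[6, 4, 3]
Event 10: SEND 2->1: VV[2][2]++ -> VV[2]=[3, 3, 6], msg_vec=[3, 3, 6]; VV[1]=max(VV[1],msg_vec) then VV[1][1]++ -> VV[1]=[3, 5, 6]
Event 2 stamp: [0, 0, 2]
Event 10 stamp: [3, 3, 6]
[0, 0, 2] <= [3, 3, 6]? True. Equal? False. Happens-before: True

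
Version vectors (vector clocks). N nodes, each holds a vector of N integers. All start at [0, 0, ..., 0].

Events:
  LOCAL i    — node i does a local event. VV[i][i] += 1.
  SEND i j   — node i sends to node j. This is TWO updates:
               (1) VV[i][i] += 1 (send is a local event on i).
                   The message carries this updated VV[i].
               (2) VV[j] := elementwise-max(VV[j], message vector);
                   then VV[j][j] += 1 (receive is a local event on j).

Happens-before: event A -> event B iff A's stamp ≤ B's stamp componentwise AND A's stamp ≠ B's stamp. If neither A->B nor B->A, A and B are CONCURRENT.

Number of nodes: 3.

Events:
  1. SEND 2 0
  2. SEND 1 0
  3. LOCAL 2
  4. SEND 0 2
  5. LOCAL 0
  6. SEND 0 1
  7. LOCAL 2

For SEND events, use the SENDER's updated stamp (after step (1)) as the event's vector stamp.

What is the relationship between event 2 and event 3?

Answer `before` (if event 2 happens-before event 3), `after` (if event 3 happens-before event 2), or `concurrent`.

Initial: VV[0]=[0, 0, 0]
Initial: VV[1]=[0, 0, 0]
Initial: VV[2]=[0, 0, 0]
Event 1: SEND 2->0: VV[2][2]++ -> VV[2]=[0, 0, 1], msg_vec=[0, 0, 1]; VV[0]=max(VV[0],msg_vec) then VV[0][0]++ -> VV[0]=[1, 0, 1]
Event 2: SEND 1->0: VV[1][1]++ -> VV[1]=[0, 1, 0], msg_vec=[0, 1, 0]; VV[0]=max(VV[0],msg_vec) then VV[0][0]++ -> VV[0]=[2, 1, 1]
Event 3: LOCAL 2: VV[2][2]++ -> VV[2]=[0, 0, 2]
Event 4: SEND 0->2: VV[0][0]++ -> VV[0]=[3, 1, 1], msg_vec=[3, 1, 1]; VV[2]=max(VV[2],msg_vec) then VV[2][2]++ -> VV[2]=[3, 1, 3]
Event 5: LOCAL 0: VV[0][0]++ -> VV[0]=[4, 1, 1]
Event 6: SEND 0->1: VV[0][0]++ -> VV[0]=[5, 1, 1], msg_vec=[5, 1, 1]; VV[1]=max(VV[1],msg_vec) then VV[1][1]++ -> VV[1]=[5, 2, 1]
Event 7: LOCAL 2: VV[2][2]++ -> VV[2]=[3, 1, 4]
Event 2 stamp: [0, 1, 0]
Event 3 stamp: [0, 0, 2]
[0, 1, 0] <= [0, 0, 2]? False
[0, 0, 2] <= [0, 1, 0]? False
Relation: concurrent

Answer: concurrent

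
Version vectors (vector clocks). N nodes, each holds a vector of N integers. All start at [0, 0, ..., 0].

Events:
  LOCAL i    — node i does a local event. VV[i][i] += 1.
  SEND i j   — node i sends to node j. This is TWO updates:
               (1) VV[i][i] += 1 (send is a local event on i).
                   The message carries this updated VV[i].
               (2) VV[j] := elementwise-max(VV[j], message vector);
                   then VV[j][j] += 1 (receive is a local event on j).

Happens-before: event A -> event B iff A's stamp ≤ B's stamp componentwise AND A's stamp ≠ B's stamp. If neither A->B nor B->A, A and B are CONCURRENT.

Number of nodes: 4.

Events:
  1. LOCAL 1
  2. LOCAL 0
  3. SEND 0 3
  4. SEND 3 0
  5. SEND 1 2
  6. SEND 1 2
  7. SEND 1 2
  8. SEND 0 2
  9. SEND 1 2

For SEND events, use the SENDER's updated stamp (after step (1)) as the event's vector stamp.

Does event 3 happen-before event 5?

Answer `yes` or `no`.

Answer: no

Derivation:
Initial: VV[0]=[0, 0, 0, 0]
Initial: VV[1]=[0, 0, 0, 0]
Initial: VV[2]=[0, 0, 0, 0]
Initial: VV[3]=[0, 0, 0, 0]
Event 1: LOCAL 1: VV[1][1]++ -> VV[1]=[0, 1, 0, 0]
Event 2: LOCAL 0: VV[0][0]++ -> VV[0]=[1, 0, 0, 0]
Event 3: SEND 0->3: VV[0][0]++ -> VV[0]=[2, 0, 0, 0], msg_vec=[2, 0, 0, 0]; VV[3]=max(VV[3],msg_vec) then VV[3][3]++ -> VV[3]=[2, 0, 0, 1]
Event 4: SEND 3->0: VV[3][3]++ -> VV[3]=[2, 0, 0, 2], msg_vec=[2, 0, 0, 2]; VV[0]=max(VV[0],msg_vec) then VV[0][0]++ -> VV[0]=[3, 0, 0, 2]
Event 5: SEND 1->2: VV[1][1]++ -> VV[1]=[0, 2, 0, 0], msg_vec=[0, 2, 0, 0]; VV[2]=max(VV[2],msg_vec) then VV[2][2]++ -> VV[2]=[0, 2, 1, 0]
Event 6: SEND 1->2: VV[1][1]++ -> VV[1]=[0, 3, 0, 0], msg_vec=[0, 3, 0, 0]; VV[2]=max(VV[2],msg_vec) then VV[2][2]++ -> VV[2]=[0, 3, 2, 0]
Event 7: SEND 1->2: VV[1][1]++ -> VV[1]=[0, 4, 0, 0], msg_vec=[0, 4, 0, 0]; VV[2]=max(VV[2],msg_vec) then VV[2][2]++ -> VV[2]=[0, 4, 3, 0]
Event 8: SEND 0->2: VV[0][0]++ -> VV[0]=[4, 0, 0, 2], msg_vec=[4, 0, 0, 2]; VV[2]=max(VV[2],msg_vec) then VV[2][2]++ -> VV[2]=[4, 4, 4, 2]
Event 9: SEND 1->2: VV[1][1]++ -> VV[1]=[0, 5, 0, 0], msg_vec=[0, 5, 0, 0]; VV[2]=max(VV[2],msg_vec) then VV[2][2]++ -> VV[2]=[4, 5, 5, 2]
Event 3 stamp: [2, 0, 0, 0]
Event 5 stamp: [0, 2, 0, 0]
[2, 0, 0, 0] <= [0, 2, 0, 0]? False. Equal? False. Happens-before: False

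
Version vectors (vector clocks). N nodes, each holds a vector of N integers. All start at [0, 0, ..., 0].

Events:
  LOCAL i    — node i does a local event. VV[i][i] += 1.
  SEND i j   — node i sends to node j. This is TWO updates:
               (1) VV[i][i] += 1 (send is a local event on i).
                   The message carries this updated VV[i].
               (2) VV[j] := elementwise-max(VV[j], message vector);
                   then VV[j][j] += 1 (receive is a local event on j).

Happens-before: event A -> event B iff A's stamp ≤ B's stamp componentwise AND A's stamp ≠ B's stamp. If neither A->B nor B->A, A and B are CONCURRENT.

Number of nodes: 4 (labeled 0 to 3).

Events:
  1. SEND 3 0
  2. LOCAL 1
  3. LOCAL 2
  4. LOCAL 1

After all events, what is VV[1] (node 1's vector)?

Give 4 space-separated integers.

Initial: VV[0]=[0, 0, 0, 0]
Initial: VV[1]=[0, 0, 0, 0]
Initial: VV[2]=[0, 0, 0, 0]
Initial: VV[3]=[0, 0, 0, 0]
Event 1: SEND 3->0: VV[3][3]++ -> VV[3]=[0, 0, 0, 1], msg_vec=[0, 0, 0, 1]; VV[0]=max(VV[0],msg_vec) then VV[0][0]++ -> VV[0]=[1, 0, 0, 1]
Event 2: LOCAL 1: VV[1][1]++ -> VV[1]=[0, 1, 0, 0]
Event 3: LOCAL 2: VV[2][2]++ -> VV[2]=[0, 0, 1, 0]
Event 4: LOCAL 1: VV[1][1]++ -> VV[1]=[0, 2, 0, 0]
Final vectors: VV[0]=[1, 0, 0, 1]; VV[1]=[0, 2, 0, 0]; VV[2]=[0, 0, 1, 0]; VV[3]=[0, 0, 0, 1]

Answer: 0 2 0 0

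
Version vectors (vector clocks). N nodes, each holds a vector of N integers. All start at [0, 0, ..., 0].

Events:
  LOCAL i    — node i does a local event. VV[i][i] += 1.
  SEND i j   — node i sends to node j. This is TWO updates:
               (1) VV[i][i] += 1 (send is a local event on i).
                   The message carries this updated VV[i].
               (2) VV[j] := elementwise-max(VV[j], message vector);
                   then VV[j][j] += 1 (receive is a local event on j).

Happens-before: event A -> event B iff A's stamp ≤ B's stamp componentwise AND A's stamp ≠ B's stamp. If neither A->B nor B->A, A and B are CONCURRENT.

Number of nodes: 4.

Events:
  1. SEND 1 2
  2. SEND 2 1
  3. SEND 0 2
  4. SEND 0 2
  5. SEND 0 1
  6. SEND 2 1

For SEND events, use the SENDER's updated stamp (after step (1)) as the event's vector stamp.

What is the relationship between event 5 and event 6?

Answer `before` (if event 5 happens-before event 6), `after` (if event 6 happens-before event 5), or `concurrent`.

Answer: concurrent

Derivation:
Initial: VV[0]=[0, 0, 0, 0]
Initial: VV[1]=[0, 0, 0, 0]
Initial: VV[2]=[0, 0, 0, 0]
Initial: VV[3]=[0, 0, 0, 0]
Event 1: SEND 1->2: VV[1][1]++ -> VV[1]=[0, 1, 0, 0], msg_vec=[0, 1, 0, 0]; VV[2]=max(VV[2],msg_vec) then VV[2][2]++ -> VV[2]=[0, 1, 1, 0]
Event 2: SEND 2->1: VV[2][2]++ -> VV[2]=[0, 1, 2, 0], msg_vec=[0, 1, 2, 0]; VV[1]=max(VV[1],msg_vec) then VV[1][1]++ -> VV[1]=[0, 2, 2, 0]
Event 3: SEND 0->2: VV[0][0]++ -> VV[0]=[1, 0, 0, 0], msg_vec=[1, 0, 0, 0]; VV[2]=max(VV[2],msg_vec) then VV[2][2]++ -> VV[2]=[1, 1, 3, 0]
Event 4: SEND 0->2: VV[0][0]++ -> VV[0]=[2, 0, 0, 0], msg_vec=[2, 0, 0, 0]; VV[2]=max(VV[2],msg_vec) then VV[2][2]++ -> VV[2]=[2, 1, 4, 0]
Event 5: SEND 0->1: VV[0][0]++ -> VV[0]=[3, 0, 0, 0], msg_vec=[3, 0, 0, 0]; VV[1]=max(VV[1],msg_vec) then VV[1][1]++ -> VV[1]=[3, 3, 2, 0]
Event 6: SEND 2->1: VV[2][2]++ -> VV[2]=[2, 1, 5, 0], msg_vec=[2, 1, 5, 0]; VV[1]=max(VV[1],msg_vec) then VV[1][1]++ -> VV[1]=[3, 4, 5, 0]
Event 5 stamp: [3, 0, 0, 0]
Event 6 stamp: [2, 1, 5, 0]
[3, 0, 0, 0] <= [2, 1, 5, 0]? False
[2, 1, 5, 0] <= [3, 0, 0, 0]? False
Relation: concurrent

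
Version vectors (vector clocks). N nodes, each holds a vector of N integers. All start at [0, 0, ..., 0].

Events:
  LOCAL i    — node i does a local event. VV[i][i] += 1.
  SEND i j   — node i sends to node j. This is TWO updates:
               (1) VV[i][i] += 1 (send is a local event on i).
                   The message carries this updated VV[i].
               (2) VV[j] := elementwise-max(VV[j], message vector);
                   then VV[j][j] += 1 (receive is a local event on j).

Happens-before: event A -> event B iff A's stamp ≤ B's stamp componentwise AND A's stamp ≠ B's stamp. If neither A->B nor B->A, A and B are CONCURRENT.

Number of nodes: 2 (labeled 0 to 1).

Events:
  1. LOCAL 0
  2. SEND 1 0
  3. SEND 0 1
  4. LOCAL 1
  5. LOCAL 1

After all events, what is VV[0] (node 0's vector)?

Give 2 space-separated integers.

Answer: 3 1

Derivation:
Initial: VV[0]=[0, 0]
Initial: VV[1]=[0, 0]
Event 1: LOCAL 0: VV[0][0]++ -> VV[0]=[1, 0]
Event 2: SEND 1->0: VV[1][1]++ -> VV[1]=[0, 1], msg_vec=[0, 1]; VV[0]=max(VV[0],msg_vec) then VV[0][0]++ -> VV[0]=[2, 1]
Event 3: SEND 0->1: VV[0][0]++ -> VV[0]=[3, 1], msg_vec=[3, 1]; VV[1]=max(VV[1],msg_vec) then VV[1][1]++ -> VV[1]=[3, 2]
Event 4: LOCAL 1: VV[1][1]++ -> VV[1]=[3, 3]
Event 5: LOCAL 1: VV[1][1]++ -> VV[1]=[3, 4]
Final vectors: VV[0]=[3, 1]; VV[1]=[3, 4]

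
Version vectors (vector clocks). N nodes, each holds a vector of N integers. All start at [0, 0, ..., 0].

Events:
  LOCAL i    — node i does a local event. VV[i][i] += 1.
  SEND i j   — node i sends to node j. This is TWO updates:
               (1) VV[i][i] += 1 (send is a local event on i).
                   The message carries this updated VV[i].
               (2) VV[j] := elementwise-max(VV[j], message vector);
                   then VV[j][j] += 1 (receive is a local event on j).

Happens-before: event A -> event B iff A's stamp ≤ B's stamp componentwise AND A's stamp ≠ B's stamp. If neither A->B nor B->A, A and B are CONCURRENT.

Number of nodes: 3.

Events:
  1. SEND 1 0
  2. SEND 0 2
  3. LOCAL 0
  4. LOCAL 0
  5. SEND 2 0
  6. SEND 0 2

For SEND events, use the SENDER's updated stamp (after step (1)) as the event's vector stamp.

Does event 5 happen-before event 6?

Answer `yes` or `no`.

Answer: yes

Derivation:
Initial: VV[0]=[0, 0, 0]
Initial: VV[1]=[0, 0, 0]
Initial: VV[2]=[0, 0, 0]
Event 1: SEND 1->0: VV[1][1]++ -> VV[1]=[0, 1, 0], msg_vec=[0, 1, 0]; VV[0]=max(VV[0],msg_vec) then VV[0][0]++ -> VV[0]=[1, 1, 0]
Event 2: SEND 0->2: VV[0][0]++ -> VV[0]=[2, 1, 0], msg_vec=[2, 1, 0]; VV[2]=max(VV[2],msg_vec) then VV[2][2]++ -> VV[2]=[2, 1, 1]
Event 3: LOCAL 0: VV[0][0]++ -> VV[0]=[3, 1, 0]
Event 4: LOCAL 0: VV[0][0]++ -> VV[0]=[4, 1, 0]
Event 5: SEND 2->0: VV[2][2]++ -> VV[2]=[2, 1, 2], msg_vec=[2, 1, 2]; VV[0]=max(VV[0],msg_vec) then VV[0][0]++ -> VV[0]=[5, 1, 2]
Event 6: SEND 0->2: VV[0][0]++ -> VV[0]=[6, 1, 2], msg_vec=[6, 1, 2]; VV[2]=max(VV[2],msg_vec) then VV[2][2]++ -> VV[2]=[6, 1, 3]
Event 5 stamp: [2, 1, 2]
Event 6 stamp: [6, 1, 2]
[2, 1, 2] <= [6, 1, 2]? True. Equal? False. Happens-before: True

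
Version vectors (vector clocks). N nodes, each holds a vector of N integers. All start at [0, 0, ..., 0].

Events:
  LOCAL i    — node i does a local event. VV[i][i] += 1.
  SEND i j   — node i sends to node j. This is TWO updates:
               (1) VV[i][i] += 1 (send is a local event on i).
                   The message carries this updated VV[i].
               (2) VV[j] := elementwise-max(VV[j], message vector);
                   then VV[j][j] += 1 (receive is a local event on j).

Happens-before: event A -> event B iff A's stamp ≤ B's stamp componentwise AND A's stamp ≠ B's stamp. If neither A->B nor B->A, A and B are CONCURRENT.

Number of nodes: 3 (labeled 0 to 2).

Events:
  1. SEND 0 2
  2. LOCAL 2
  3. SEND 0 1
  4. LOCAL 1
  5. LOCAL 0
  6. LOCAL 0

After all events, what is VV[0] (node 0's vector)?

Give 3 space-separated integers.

Initial: VV[0]=[0, 0, 0]
Initial: VV[1]=[0, 0, 0]
Initial: VV[2]=[0, 0, 0]
Event 1: SEND 0->2: VV[0][0]++ -> VV[0]=[1, 0, 0], msg_vec=[1, 0, 0]; VV[2]=max(VV[2],msg_vec) then VV[2][2]++ -> VV[2]=[1, 0, 1]
Event 2: LOCAL 2: VV[2][2]++ -> VV[2]=[1, 0, 2]
Event 3: SEND 0->1: VV[0][0]++ -> VV[0]=[2, 0, 0], msg_vec=[2, 0, 0]; VV[1]=max(VV[1],msg_vec) then VV[1][1]++ -> VV[1]=[2, 1, 0]
Event 4: LOCAL 1: VV[1][1]++ -> VV[1]=[2, 2, 0]
Event 5: LOCAL 0: VV[0][0]++ -> VV[0]=[3, 0, 0]
Event 6: LOCAL 0: VV[0][0]++ -> VV[0]=[4, 0, 0]
Final vectors: VV[0]=[4, 0, 0]; VV[1]=[2, 2, 0]; VV[2]=[1, 0, 2]

Answer: 4 0 0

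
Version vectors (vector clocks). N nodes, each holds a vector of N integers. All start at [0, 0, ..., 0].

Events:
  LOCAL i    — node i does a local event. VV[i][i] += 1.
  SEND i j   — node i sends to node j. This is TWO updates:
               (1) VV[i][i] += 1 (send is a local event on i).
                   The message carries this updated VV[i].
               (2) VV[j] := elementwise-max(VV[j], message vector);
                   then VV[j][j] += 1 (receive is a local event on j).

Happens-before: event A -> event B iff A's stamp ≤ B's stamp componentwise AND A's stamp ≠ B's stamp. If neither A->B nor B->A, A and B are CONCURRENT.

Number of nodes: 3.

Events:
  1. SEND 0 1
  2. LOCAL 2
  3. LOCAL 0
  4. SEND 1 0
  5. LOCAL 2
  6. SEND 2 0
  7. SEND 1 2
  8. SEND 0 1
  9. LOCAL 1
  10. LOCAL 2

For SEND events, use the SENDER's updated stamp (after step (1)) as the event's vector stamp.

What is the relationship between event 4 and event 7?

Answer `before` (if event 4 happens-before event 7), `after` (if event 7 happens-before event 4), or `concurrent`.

Initial: VV[0]=[0, 0, 0]
Initial: VV[1]=[0, 0, 0]
Initial: VV[2]=[0, 0, 0]
Event 1: SEND 0->1: VV[0][0]++ -> VV[0]=[1, 0, 0], msg_vec=[1, 0, 0]; VV[1]=max(VV[1],msg_vec) then VV[1][1]++ -> VV[1]=[1, 1, 0]
Event 2: LOCAL 2: VV[2][2]++ -> VV[2]=[0, 0, 1]
Event 3: LOCAL 0: VV[0][0]++ -> VV[0]=[2, 0, 0]
Event 4: SEND 1->0: VV[1][1]++ -> VV[1]=[1, 2, 0], msg_vec=[1, 2, 0]; VV[0]=max(VV[0],msg_vec) then VV[0][0]++ -> VV[0]=[3, 2, 0]
Event 5: LOCAL 2: VV[2][2]++ -> VV[2]=[0, 0, 2]
Event 6: SEND 2->0: VV[2][2]++ -> VV[2]=[0, 0, 3], msg_vec=[0, 0, 3]; VV[0]=max(VV[0],msg_vec) then VV[0][0]++ -> VV[0]=[4, 2, 3]
Event 7: SEND 1->2: VV[1][1]++ -> VV[1]=[1, 3, 0], msg_vec=[1, 3, 0]; VV[2]=max(VV[2],msg_vec) then VV[2][2]++ -> VV[2]=[1, 3, 4]
Event 8: SEND 0->1: VV[0][0]++ -> VV[0]=[5, 2, 3], msg_vec=[5, 2, 3]; VV[1]=max(VV[1],msg_vec) then VV[1][1]++ -> VV[1]=[5, 4, 3]
Event 9: LOCAL 1: VV[1][1]++ -> VV[1]=[5, 5, 3]
Event 10: LOCAL 2: VV[2][2]++ -> VV[2]=[1, 3, 5]
Event 4 stamp: [1, 2, 0]
Event 7 stamp: [1, 3, 0]
[1, 2, 0] <= [1, 3, 0]? True
[1, 3, 0] <= [1, 2, 0]? False
Relation: before

Answer: before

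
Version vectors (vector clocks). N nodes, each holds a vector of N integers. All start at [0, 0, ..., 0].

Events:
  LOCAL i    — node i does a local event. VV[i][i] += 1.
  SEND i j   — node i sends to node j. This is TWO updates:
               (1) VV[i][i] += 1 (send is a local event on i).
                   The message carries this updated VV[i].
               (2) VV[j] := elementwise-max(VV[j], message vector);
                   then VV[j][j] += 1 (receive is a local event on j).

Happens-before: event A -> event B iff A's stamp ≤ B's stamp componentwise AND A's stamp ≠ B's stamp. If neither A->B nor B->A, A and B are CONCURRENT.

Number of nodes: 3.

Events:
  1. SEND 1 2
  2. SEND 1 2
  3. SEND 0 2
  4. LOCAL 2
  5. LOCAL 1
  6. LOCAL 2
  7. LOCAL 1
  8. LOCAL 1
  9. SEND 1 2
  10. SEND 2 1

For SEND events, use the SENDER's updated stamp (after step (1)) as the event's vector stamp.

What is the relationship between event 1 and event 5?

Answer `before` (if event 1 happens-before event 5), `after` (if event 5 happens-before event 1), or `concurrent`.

Answer: before

Derivation:
Initial: VV[0]=[0, 0, 0]
Initial: VV[1]=[0, 0, 0]
Initial: VV[2]=[0, 0, 0]
Event 1: SEND 1->2: VV[1][1]++ -> VV[1]=[0, 1, 0], msg_vec=[0, 1, 0]; VV[2]=max(VV[2],msg_vec) then VV[2][2]++ -> VV[2]=[0, 1, 1]
Event 2: SEND 1->2: VV[1][1]++ -> VV[1]=[0, 2, 0], msg_vec=[0, 2, 0]; VV[2]=max(VV[2],msg_vec) then VV[2][2]++ -> VV[2]=[0, 2, 2]
Event 3: SEND 0->2: VV[0][0]++ -> VV[0]=[1, 0, 0], msg_vec=[1, 0, 0]; VV[2]=max(VV[2],msg_vec) then VV[2][2]++ -> VV[2]=[1, 2, 3]
Event 4: LOCAL 2: VV[2][2]++ -> VV[2]=[1, 2, 4]
Event 5: LOCAL 1: VV[1][1]++ -> VV[1]=[0, 3, 0]
Event 6: LOCAL 2: VV[2][2]++ -> VV[2]=[1, 2, 5]
Event 7: LOCAL 1: VV[1][1]++ -> VV[1]=[0, 4, 0]
Event 8: LOCAL 1: VV[1][1]++ -> VV[1]=[0, 5, 0]
Event 9: SEND 1->2: VV[1][1]++ -> VV[1]=[0, 6, 0], msg_vec=[0, 6, 0]; VV[2]=max(VV[2],msg_vec) then VV[2][2]++ -> VV[2]=[1, 6, 6]
Event 10: SEND 2->1: VV[2][2]++ -> VV[2]=[1, 6, 7], msg_vec=[1, 6, 7]; VV[1]=max(VV[1],msg_vec) then VV[1][1]++ -> VV[1]=[1, 7, 7]
Event 1 stamp: [0, 1, 0]
Event 5 stamp: [0, 3, 0]
[0, 1, 0] <= [0, 3, 0]? True
[0, 3, 0] <= [0, 1, 0]? False
Relation: before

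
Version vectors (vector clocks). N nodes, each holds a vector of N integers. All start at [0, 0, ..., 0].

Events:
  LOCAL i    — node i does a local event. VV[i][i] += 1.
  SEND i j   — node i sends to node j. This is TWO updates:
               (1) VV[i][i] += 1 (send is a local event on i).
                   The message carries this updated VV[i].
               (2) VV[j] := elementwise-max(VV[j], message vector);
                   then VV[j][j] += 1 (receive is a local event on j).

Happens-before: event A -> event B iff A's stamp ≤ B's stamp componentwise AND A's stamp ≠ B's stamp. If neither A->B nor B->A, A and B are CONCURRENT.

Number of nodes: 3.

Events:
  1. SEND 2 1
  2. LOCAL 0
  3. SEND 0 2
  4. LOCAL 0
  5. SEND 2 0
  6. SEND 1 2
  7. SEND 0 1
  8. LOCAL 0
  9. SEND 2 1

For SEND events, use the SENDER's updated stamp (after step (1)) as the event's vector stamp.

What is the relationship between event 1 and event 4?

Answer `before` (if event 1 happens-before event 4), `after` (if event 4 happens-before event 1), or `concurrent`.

Initial: VV[0]=[0, 0, 0]
Initial: VV[1]=[0, 0, 0]
Initial: VV[2]=[0, 0, 0]
Event 1: SEND 2->1: VV[2][2]++ -> VV[2]=[0, 0, 1], msg_vec=[0, 0, 1]; VV[1]=max(VV[1],msg_vec) then VV[1][1]++ -> VV[1]=[0, 1, 1]
Event 2: LOCAL 0: VV[0][0]++ -> VV[0]=[1, 0, 0]
Event 3: SEND 0->2: VV[0][0]++ -> VV[0]=[2, 0, 0], msg_vec=[2, 0, 0]; VV[2]=max(VV[2],msg_vec) then VV[2][2]++ -> VV[2]=[2, 0, 2]
Event 4: LOCAL 0: VV[0][0]++ -> VV[0]=[3, 0, 0]
Event 5: SEND 2->0: VV[2][2]++ -> VV[2]=[2, 0, 3], msg_vec=[2, 0, 3]; VV[0]=max(VV[0],msg_vec) then VV[0][0]++ -> VV[0]=[4, 0, 3]
Event 6: SEND 1->2: VV[1][1]++ -> VV[1]=[0, 2, 1], msg_vec=[0, 2, 1]; VV[2]=max(VV[2],msg_vec) then VV[2][2]++ -> VV[2]=[2, 2, 4]
Event 7: SEND 0->1: VV[0][0]++ -> VV[0]=[5, 0, 3], msg_vec=[5, 0, 3]; VV[1]=max(VV[1],msg_vec) then VV[1][1]++ -> VV[1]=[5, 3, 3]
Event 8: LOCAL 0: VV[0][0]++ -> VV[0]=[6, 0, 3]
Event 9: SEND 2->1: VV[2][2]++ -> VV[2]=[2, 2, 5], msg_vec=[2, 2, 5]; VV[1]=max(VV[1],msg_vec) then VV[1][1]++ -> VV[1]=[5, 4, 5]
Event 1 stamp: [0, 0, 1]
Event 4 stamp: [3, 0, 0]
[0, 0, 1] <= [3, 0, 0]? False
[3, 0, 0] <= [0, 0, 1]? False
Relation: concurrent

Answer: concurrent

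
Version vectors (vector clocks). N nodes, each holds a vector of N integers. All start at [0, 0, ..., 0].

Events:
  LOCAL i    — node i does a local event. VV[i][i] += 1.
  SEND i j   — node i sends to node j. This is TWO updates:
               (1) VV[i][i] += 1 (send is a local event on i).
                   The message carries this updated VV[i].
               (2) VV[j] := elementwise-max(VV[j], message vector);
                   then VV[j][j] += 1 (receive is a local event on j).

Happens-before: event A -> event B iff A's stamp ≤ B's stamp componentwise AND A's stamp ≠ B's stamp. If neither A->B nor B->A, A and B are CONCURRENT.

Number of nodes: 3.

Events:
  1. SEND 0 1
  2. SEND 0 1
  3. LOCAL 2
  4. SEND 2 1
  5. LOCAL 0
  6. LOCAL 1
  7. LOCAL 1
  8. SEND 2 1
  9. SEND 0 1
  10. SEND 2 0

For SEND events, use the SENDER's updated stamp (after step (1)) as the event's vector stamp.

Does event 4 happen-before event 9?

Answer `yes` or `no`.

Answer: no

Derivation:
Initial: VV[0]=[0, 0, 0]
Initial: VV[1]=[0, 0, 0]
Initial: VV[2]=[0, 0, 0]
Event 1: SEND 0->1: VV[0][0]++ -> VV[0]=[1, 0, 0], msg_vec=[1, 0, 0]; VV[1]=max(VV[1],msg_vec) then VV[1][1]++ -> VV[1]=[1, 1, 0]
Event 2: SEND 0->1: VV[0][0]++ -> VV[0]=[2, 0, 0], msg_vec=[2, 0, 0]; VV[1]=max(VV[1],msg_vec) then VV[1][1]++ -> VV[1]=[2, 2, 0]
Event 3: LOCAL 2: VV[2][2]++ -> VV[2]=[0, 0, 1]
Event 4: SEND 2->1: VV[2][2]++ -> VV[2]=[0, 0, 2], msg_vec=[0, 0, 2]; VV[1]=max(VV[1],msg_vec) then VV[1][1]++ -> VV[1]=[2, 3, 2]
Event 5: LOCAL 0: VV[0][0]++ -> VV[0]=[3, 0, 0]
Event 6: LOCAL 1: VV[1][1]++ -> VV[1]=[2, 4, 2]
Event 7: LOCAL 1: VV[1][1]++ -> VV[1]=[2, 5, 2]
Event 8: SEND 2->1: VV[2][2]++ -> VV[2]=[0, 0, 3], msg_vec=[0, 0, 3]; VV[1]=max(VV[1],msg_vec) then VV[1][1]++ -> VV[1]=[2, 6, 3]
Event 9: SEND 0->1: VV[0][0]++ -> VV[0]=[4, 0, 0], msg_vec=[4, 0, 0]; VV[1]=max(VV[1],msg_vec) then VV[1][1]++ -> VV[1]=[4, 7, 3]
Event 10: SEND 2->0: VV[2][2]++ -> VV[2]=[0, 0, 4], msg_vec=[0, 0, 4]; VV[0]=max(VV[0],msg_vec) then VV[0][0]++ -> VV[0]=[5, 0, 4]
Event 4 stamp: [0, 0, 2]
Event 9 stamp: [4, 0, 0]
[0, 0, 2] <= [4, 0, 0]? False. Equal? False. Happens-before: False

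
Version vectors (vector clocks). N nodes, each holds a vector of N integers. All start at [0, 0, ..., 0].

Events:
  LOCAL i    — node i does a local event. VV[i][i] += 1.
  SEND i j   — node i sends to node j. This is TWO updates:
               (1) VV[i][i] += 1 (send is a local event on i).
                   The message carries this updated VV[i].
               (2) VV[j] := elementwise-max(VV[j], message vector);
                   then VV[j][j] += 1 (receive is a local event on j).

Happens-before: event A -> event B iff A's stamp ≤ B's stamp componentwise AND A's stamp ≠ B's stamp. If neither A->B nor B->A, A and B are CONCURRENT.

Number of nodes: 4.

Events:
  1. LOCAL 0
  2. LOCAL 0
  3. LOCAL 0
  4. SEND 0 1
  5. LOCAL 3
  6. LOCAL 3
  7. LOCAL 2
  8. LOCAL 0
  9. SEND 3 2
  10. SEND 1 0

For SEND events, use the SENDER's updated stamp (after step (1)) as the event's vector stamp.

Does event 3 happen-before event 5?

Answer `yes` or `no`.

Initial: VV[0]=[0, 0, 0, 0]
Initial: VV[1]=[0, 0, 0, 0]
Initial: VV[2]=[0, 0, 0, 0]
Initial: VV[3]=[0, 0, 0, 0]
Event 1: LOCAL 0: VV[0][0]++ -> VV[0]=[1, 0, 0, 0]
Event 2: LOCAL 0: VV[0][0]++ -> VV[0]=[2, 0, 0, 0]
Event 3: LOCAL 0: VV[0][0]++ -> VV[0]=[3, 0, 0, 0]
Event 4: SEND 0->1: VV[0][0]++ -> VV[0]=[4, 0, 0, 0], msg_vec=[4, 0, 0, 0]; VV[1]=max(VV[1],msg_vec) then VV[1][1]++ -> VV[1]=[4, 1, 0, 0]
Event 5: LOCAL 3: VV[3][3]++ -> VV[3]=[0, 0, 0, 1]
Event 6: LOCAL 3: VV[3][3]++ -> VV[3]=[0, 0, 0, 2]
Event 7: LOCAL 2: VV[2][2]++ -> VV[2]=[0, 0, 1, 0]
Event 8: LOCAL 0: VV[0][0]++ -> VV[0]=[5, 0, 0, 0]
Event 9: SEND 3->2: VV[3][3]++ -> VV[3]=[0, 0, 0, 3], msg_vec=[0, 0, 0, 3]; VV[2]=max(VV[2],msg_vec) then VV[2][2]++ -> VV[2]=[0, 0, 2, 3]
Event 10: SEND 1->0: VV[1][1]++ -> VV[1]=[4, 2, 0, 0], msg_vec=[4, 2, 0, 0]; VV[0]=max(VV[0],msg_vec) then VV[0][0]++ -> VV[0]=[6, 2, 0, 0]
Event 3 stamp: [3, 0, 0, 0]
Event 5 stamp: [0, 0, 0, 1]
[3, 0, 0, 0] <= [0, 0, 0, 1]? False. Equal? False. Happens-before: False

Answer: no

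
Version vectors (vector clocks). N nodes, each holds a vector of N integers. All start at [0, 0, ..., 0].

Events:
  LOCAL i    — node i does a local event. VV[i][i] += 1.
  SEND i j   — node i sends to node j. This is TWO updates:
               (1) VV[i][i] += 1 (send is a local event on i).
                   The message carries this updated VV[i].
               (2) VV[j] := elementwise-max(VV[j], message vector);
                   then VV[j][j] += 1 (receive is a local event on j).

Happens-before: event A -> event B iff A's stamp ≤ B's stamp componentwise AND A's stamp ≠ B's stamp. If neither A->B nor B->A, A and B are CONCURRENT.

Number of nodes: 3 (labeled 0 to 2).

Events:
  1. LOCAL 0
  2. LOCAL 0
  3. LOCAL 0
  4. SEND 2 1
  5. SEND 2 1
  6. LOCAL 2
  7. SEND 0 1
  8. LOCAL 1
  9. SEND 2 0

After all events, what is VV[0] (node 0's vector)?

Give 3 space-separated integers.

Initial: VV[0]=[0, 0, 0]
Initial: VV[1]=[0, 0, 0]
Initial: VV[2]=[0, 0, 0]
Event 1: LOCAL 0: VV[0][0]++ -> VV[0]=[1, 0, 0]
Event 2: LOCAL 0: VV[0][0]++ -> VV[0]=[2, 0, 0]
Event 3: LOCAL 0: VV[0][0]++ -> VV[0]=[3, 0, 0]
Event 4: SEND 2->1: VV[2][2]++ -> VV[2]=[0, 0, 1], msg_vec=[0, 0, 1]; VV[1]=max(VV[1],msg_vec) then VV[1][1]++ -> VV[1]=[0, 1, 1]
Event 5: SEND 2->1: VV[2][2]++ -> VV[2]=[0, 0, 2], msg_vec=[0, 0, 2]; VV[1]=max(VV[1],msg_vec) then VV[1][1]++ -> VV[1]=[0, 2, 2]
Event 6: LOCAL 2: VV[2][2]++ -> VV[2]=[0, 0, 3]
Event 7: SEND 0->1: VV[0][0]++ -> VV[0]=[4, 0, 0], msg_vec=[4, 0, 0]; VV[1]=max(VV[1],msg_vec) then VV[1][1]++ -> VV[1]=[4, 3, 2]
Event 8: LOCAL 1: VV[1][1]++ -> VV[1]=[4, 4, 2]
Event 9: SEND 2->0: VV[2][2]++ -> VV[2]=[0, 0, 4], msg_vec=[0, 0, 4]; VV[0]=max(VV[0],msg_vec) then VV[0][0]++ -> VV[0]=[5, 0, 4]
Final vectors: VV[0]=[5, 0, 4]; VV[1]=[4, 4, 2]; VV[2]=[0, 0, 4]

Answer: 5 0 4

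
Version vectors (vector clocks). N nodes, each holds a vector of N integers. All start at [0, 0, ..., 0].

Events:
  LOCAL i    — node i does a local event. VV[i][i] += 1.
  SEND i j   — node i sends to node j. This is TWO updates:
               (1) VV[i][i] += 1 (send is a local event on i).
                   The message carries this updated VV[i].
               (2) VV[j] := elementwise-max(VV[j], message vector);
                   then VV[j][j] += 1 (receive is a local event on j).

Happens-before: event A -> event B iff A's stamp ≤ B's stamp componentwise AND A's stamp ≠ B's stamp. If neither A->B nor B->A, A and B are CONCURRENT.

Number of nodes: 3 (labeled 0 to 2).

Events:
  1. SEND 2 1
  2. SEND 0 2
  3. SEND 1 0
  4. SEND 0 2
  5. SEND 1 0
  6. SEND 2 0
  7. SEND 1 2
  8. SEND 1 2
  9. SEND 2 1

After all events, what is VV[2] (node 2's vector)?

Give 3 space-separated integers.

Initial: VV[0]=[0, 0, 0]
Initial: VV[1]=[0, 0, 0]
Initial: VV[2]=[0, 0, 0]
Event 1: SEND 2->1: VV[2][2]++ -> VV[2]=[0, 0, 1], msg_vec=[0, 0, 1]; VV[1]=max(VV[1],msg_vec) then VV[1][1]++ -> VV[1]=[0, 1, 1]
Event 2: SEND 0->2: VV[0][0]++ -> VV[0]=[1, 0, 0], msg_vec=[1, 0, 0]; VV[2]=max(VV[2],msg_vec) then VV[2][2]++ -> VV[2]=[1, 0, 2]
Event 3: SEND 1->0: VV[1][1]++ -> VV[1]=[0, 2, 1], msg_vec=[0, 2, 1]; VV[0]=max(VV[0],msg_vec) then VV[0][0]++ -> VV[0]=[2, 2, 1]
Event 4: SEND 0->2: VV[0][0]++ -> VV[0]=[3, 2, 1], msg_vec=[3, 2, 1]; VV[2]=max(VV[2],msg_vec) then VV[2][2]++ -> VV[2]=[3, 2, 3]
Event 5: SEND 1->0: VV[1][1]++ -> VV[1]=[0, 3, 1], msg_vec=[0, 3, 1]; VV[0]=max(VV[0],msg_vec) then VV[0][0]++ -> VV[0]=[4, 3, 1]
Event 6: SEND 2->0: VV[2][2]++ -> VV[2]=[3, 2, 4], msg_vec=[3, 2, 4]; VV[0]=max(VV[0],msg_vec) then VV[0][0]++ -> VV[0]=[5, 3, 4]
Event 7: SEND 1->2: VV[1][1]++ -> VV[1]=[0, 4, 1], msg_vec=[0, 4, 1]; VV[2]=max(VV[2],msg_vec) then VV[2][2]++ -> VV[2]=[3, 4, 5]
Event 8: SEND 1->2: VV[1][1]++ -> VV[1]=[0, 5, 1], msg_vec=[0, 5, 1]; VV[2]=max(VV[2],msg_vec) then VV[2][2]++ -> VV[2]=[3, 5, 6]
Event 9: SEND 2->1: VV[2][2]++ -> VV[2]=[3, 5, 7], msg_vec=[3, 5, 7]; VV[1]=max(VV[1],msg_vec) then VV[1][1]++ -> VV[1]=[3, 6, 7]
Final vectors: VV[0]=[5, 3, 4]; VV[1]=[3, 6, 7]; VV[2]=[3, 5, 7]

Answer: 3 5 7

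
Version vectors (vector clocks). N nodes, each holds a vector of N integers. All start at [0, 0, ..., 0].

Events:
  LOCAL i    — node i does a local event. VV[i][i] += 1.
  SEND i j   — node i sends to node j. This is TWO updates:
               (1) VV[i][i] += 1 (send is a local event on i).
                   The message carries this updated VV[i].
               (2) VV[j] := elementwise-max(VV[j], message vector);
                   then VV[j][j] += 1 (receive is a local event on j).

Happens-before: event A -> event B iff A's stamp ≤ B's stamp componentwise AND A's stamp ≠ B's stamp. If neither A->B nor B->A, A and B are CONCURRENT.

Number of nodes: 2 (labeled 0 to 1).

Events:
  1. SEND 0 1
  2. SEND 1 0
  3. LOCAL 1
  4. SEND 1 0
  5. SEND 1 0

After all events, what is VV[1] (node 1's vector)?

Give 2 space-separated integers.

Answer: 1 5

Derivation:
Initial: VV[0]=[0, 0]
Initial: VV[1]=[0, 0]
Event 1: SEND 0->1: VV[0][0]++ -> VV[0]=[1, 0], msg_vec=[1, 0]; VV[1]=max(VV[1],msg_vec) then VV[1][1]++ -> VV[1]=[1, 1]
Event 2: SEND 1->0: VV[1][1]++ -> VV[1]=[1, 2], msg_vec=[1, 2]; VV[0]=max(VV[0],msg_vec) then VV[0][0]++ -> VV[0]=[2, 2]
Event 3: LOCAL 1: VV[1][1]++ -> VV[1]=[1, 3]
Event 4: SEND 1->0: VV[1][1]++ -> VV[1]=[1, 4], msg_vec=[1, 4]; VV[0]=max(VV[0],msg_vec) then VV[0][0]++ -> VV[0]=[3, 4]
Event 5: SEND 1->0: VV[1][1]++ -> VV[1]=[1, 5], msg_vec=[1, 5]; VV[0]=max(VV[0],msg_vec) then VV[0][0]++ -> VV[0]=[4, 5]
Final vectors: VV[0]=[4, 5]; VV[1]=[1, 5]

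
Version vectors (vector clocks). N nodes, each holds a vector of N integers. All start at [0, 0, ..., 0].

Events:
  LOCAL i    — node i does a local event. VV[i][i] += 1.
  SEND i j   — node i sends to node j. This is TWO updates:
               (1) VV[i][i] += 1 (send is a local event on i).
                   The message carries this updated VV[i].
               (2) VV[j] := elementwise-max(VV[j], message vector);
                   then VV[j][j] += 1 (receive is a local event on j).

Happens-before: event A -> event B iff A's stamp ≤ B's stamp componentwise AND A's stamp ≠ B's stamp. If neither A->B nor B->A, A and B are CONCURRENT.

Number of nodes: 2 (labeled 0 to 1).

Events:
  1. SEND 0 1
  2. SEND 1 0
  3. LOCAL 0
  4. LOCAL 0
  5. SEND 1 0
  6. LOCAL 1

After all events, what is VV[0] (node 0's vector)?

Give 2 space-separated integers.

Answer: 5 3

Derivation:
Initial: VV[0]=[0, 0]
Initial: VV[1]=[0, 0]
Event 1: SEND 0->1: VV[0][0]++ -> VV[0]=[1, 0], msg_vec=[1, 0]; VV[1]=max(VV[1],msg_vec) then VV[1][1]++ -> VV[1]=[1, 1]
Event 2: SEND 1->0: VV[1][1]++ -> VV[1]=[1, 2], msg_vec=[1, 2]; VV[0]=max(VV[0],msg_vec) then VV[0][0]++ -> VV[0]=[2, 2]
Event 3: LOCAL 0: VV[0][0]++ -> VV[0]=[3, 2]
Event 4: LOCAL 0: VV[0][0]++ -> VV[0]=[4, 2]
Event 5: SEND 1->0: VV[1][1]++ -> VV[1]=[1, 3], msg_vec=[1, 3]; VV[0]=max(VV[0],msg_vec) then VV[0][0]++ -> VV[0]=[5, 3]
Event 6: LOCAL 1: VV[1][1]++ -> VV[1]=[1, 4]
Final vectors: VV[0]=[5, 3]; VV[1]=[1, 4]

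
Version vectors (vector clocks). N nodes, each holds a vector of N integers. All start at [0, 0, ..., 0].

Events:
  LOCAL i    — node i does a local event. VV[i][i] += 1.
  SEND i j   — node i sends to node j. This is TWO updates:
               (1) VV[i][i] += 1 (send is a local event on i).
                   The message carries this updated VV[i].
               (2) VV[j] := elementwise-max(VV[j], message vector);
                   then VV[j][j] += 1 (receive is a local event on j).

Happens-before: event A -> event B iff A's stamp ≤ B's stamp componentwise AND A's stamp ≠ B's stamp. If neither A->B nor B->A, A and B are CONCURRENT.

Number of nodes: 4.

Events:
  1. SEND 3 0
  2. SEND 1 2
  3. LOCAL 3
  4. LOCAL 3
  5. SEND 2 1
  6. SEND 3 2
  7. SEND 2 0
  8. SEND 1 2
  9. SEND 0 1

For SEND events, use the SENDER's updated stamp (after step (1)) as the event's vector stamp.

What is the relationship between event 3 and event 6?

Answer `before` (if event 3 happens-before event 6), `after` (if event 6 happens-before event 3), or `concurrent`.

Answer: before

Derivation:
Initial: VV[0]=[0, 0, 0, 0]
Initial: VV[1]=[0, 0, 0, 0]
Initial: VV[2]=[0, 0, 0, 0]
Initial: VV[3]=[0, 0, 0, 0]
Event 1: SEND 3->0: VV[3][3]++ -> VV[3]=[0, 0, 0, 1], msg_vec=[0, 0, 0, 1]; VV[0]=max(VV[0],msg_vec) then VV[0][0]++ -> VV[0]=[1, 0, 0, 1]
Event 2: SEND 1->2: VV[1][1]++ -> VV[1]=[0, 1, 0, 0], msg_vec=[0, 1, 0, 0]; VV[2]=max(VV[2],msg_vec) then VV[2][2]++ -> VV[2]=[0, 1, 1, 0]
Event 3: LOCAL 3: VV[3][3]++ -> VV[3]=[0, 0, 0, 2]
Event 4: LOCAL 3: VV[3][3]++ -> VV[3]=[0, 0, 0, 3]
Event 5: SEND 2->1: VV[2][2]++ -> VV[2]=[0, 1, 2, 0], msg_vec=[0, 1, 2, 0]; VV[1]=max(VV[1],msg_vec) then VV[1][1]++ -> VV[1]=[0, 2, 2, 0]
Event 6: SEND 3->2: VV[3][3]++ -> VV[3]=[0, 0, 0, 4], msg_vec=[0, 0, 0, 4]; VV[2]=max(VV[2],msg_vec) then VV[2][2]++ -> VV[2]=[0, 1, 3, 4]
Event 7: SEND 2->0: VV[2][2]++ -> VV[2]=[0, 1, 4, 4], msg_vec=[0, 1, 4, 4]; VV[0]=max(VV[0],msg_vec) then VV[0][0]++ -> VV[0]=[2, 1, 4, 4]
Event 8: SEND 1->2: VV[1][1]++ -> VV[1]=[0, 3, 2, 0], msg_vec=[0, 3, 2, 0]; VV[2]=max(VV[2],msg_vec) then VV[2][2]++ -> VV[2]=[0, 3, 5, 4]
Event 9: SEND 0->1: VV[0][0]++ -> VV[0]=[3, 1, 4, 4], msg_vec=[3, 1, 4, 4]; VV[1]=max(VV[1],msg_vec) then VV[1][1]++ -> VV[1]=[3, 4, 4, 4]
Event 3 stamp: [0, 0, 0, 2]
Event 6 stamp: [0, 0, 0, 4]
[0, 0, 0, 2] <= [0, 0, 0, 4]? True
[0, 0, 0, 4] <= [0, 0, 0, 2]? False
Relation: before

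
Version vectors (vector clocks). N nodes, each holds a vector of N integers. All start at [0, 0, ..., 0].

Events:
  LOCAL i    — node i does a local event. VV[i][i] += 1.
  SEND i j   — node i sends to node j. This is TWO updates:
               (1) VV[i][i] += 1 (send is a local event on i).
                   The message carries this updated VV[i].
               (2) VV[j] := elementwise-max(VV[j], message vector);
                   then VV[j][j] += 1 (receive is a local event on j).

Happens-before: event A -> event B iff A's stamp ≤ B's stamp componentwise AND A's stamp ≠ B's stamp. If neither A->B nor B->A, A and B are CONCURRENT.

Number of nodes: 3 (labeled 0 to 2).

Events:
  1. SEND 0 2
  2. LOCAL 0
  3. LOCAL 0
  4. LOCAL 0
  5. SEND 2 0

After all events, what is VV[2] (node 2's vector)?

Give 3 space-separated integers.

Initial: VV[0]=[0, 0, 0]
Initial: VV[1]=[0, 0, 0]
Initial: VV[2]=[0, 0, 0]
Event 1: SEND 0->2: VV[0][0]++ -> VV[0]=[1, 0, 0], msg_vec=[1, 0, 0]; VV[2]=max(VV[2],msg_vec) then VV[2][2]++ -> VV[2]=[1, 0, 1]
Event 2: LOCAL 0: VV[0][0]++ -> VV[0]=[2, 0, 0]
Event 3: LOCAL 0: VV[0][0]++ -> VV[0]=[3, 0, 0]
Event 4: LOCAL 0: VV[0][0]++ -> VV[0]=[4, 0, 0]
Event 5: SEND 2->0: VV[2][2]++ -> VV[2]=[1, 0, 2], msg_vec=[1, 0, 2]; VV[0]=max(VV[0],msg_vec) then VV[0][0]++ -> VV[0]=[5, 0, 2]
Final vectors: VV[0]=[5, 0, 2]; VV[1]=[0, 0, 0]; VV[2]=[1, 0, 2]

Answer: 1 0 2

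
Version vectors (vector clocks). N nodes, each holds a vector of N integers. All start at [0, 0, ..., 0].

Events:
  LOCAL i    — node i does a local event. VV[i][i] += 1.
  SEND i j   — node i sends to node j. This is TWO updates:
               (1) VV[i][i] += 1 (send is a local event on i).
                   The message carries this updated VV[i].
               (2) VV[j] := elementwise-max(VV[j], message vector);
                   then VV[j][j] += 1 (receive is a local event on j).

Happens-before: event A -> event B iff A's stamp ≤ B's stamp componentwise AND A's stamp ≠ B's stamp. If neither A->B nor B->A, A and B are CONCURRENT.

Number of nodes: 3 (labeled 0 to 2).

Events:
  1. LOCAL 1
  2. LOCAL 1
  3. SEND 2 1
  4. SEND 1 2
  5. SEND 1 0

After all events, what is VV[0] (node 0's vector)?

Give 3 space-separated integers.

Initial: VV[0]=[0, 0, 0]
Initial: VV[1]=[0, 0, 0]
Initial: VV[2]=[0, 0, 0]
Event 1: LOCAL 1: VV[1][1]++ -> VV[1]=[0, 1, 0]
Event 2: LOCAL 1: VV[1][1]++ -> VV[1]=[0, 2, 0]
Event 3: SEND 2->1: VV[2][2]++ -> VV[2]=[0, 0, 1], msg_vec=[0, 0, 1]; VV[1]=max(VV[1],msg_vec) then VV[1][1]++ -> VV[1]=[0, 3, 1]
Event 4: SEND 1->2: VV[1][1]++ -> VV[1]=[0, 4, 1], msg_vec=[0, 4, 1]; VV[2]=max(VV[2],msg_vec) then VV[2][2]++ -> VV[2]=[0, 4, 2]
Event 5: SEND 1->0: VV[1][1]++ -> VV[1]=[0, 5, 1], msg_vec=[0, 5, 1]; VV[0]=max(VV[0],msg_vec) then VV[0][0]++ -> VV[0]=[1, 5, 1]
Final vectors: VV[0]=[1, 5, 1]; VV[1]=[0, 5, 1]; VV[2]=[0, 4, 2]

Answer: 1 5 1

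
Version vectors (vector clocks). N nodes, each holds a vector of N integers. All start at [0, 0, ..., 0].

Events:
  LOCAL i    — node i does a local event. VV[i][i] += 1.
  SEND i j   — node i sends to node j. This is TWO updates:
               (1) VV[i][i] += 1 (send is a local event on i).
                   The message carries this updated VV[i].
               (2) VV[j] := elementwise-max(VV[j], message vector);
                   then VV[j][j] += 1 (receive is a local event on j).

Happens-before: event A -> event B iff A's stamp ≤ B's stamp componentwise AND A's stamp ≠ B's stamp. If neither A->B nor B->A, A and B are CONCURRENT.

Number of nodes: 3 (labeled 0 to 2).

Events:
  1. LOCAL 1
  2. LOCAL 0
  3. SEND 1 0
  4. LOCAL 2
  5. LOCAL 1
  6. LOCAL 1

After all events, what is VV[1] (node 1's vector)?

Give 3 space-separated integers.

Answer: 0 4 0

Derivation:
Initial: VV[0]=[0, 0, 0]
Initial: VV[1]=[0, 0, 0]
Initial: VV[2]=[0, 0, 0]
Event 1: LOCAL 1: VV[1][1]++ -> VV[1]=[0, 1, 0]
Event 2: LOCAL 0: VV[0][0]++ -> VV[0]=[1, 0, 0]
Event 3: SEND 1->0: VV[1][1]++ -> VV[1]=[0, 2, 0], msg_vec=[0, 2, 0]; VV[0]=max(VV[0],msg_vec) then VV[0][0]++ -> VV[0]=[2, 2, 0]
Event 4: LOCAL 2: VV[2][2]++ -> VV[2]=[0, 0, 1]
Event 5: LOCAL 1: VV[1][1]++ -> VV[1]=[0, 3, 0]
Event 6: LOCAL 1: VV[1][1]++ -> VV[1]=[0, 4, 0]
Final vectors: VV[0]=[2, 2, 0]; VV[1]=[0, 4, 0]; VV[2]=[0, 0, 1]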